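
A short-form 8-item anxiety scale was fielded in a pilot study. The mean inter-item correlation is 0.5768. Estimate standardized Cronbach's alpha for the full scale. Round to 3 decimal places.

standardized Cronbach's alpha = 0.916

Standardized α = k·r̄ / (1 + (k−1)·r̄) = 8 × 0.5768 / (1 + 7 × 0.5768)
  = 4.6144 / 5.0376 = 0.916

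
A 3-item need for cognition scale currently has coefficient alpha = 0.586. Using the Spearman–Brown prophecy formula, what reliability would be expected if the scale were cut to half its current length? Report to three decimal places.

Length factor m = 1/2
α' = m·α / (1 − (1−m)·α)
   = 1/2 × 0.586 / (1 − (1 − 1/2) × 0.586)
   = 0.2930 / 0.7070 = 0.414

predicted reliability = 0.414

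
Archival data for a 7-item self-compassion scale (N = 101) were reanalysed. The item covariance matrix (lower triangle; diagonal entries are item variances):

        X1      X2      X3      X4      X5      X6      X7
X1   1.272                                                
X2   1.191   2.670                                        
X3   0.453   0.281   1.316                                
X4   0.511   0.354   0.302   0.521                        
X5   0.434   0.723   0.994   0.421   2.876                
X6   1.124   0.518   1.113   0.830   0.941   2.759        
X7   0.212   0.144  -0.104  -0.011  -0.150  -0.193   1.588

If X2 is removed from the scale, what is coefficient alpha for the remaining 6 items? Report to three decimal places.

Remaining items: X1, X3, X4, X5, X6, X7 (k = 6).
sum of item variances = 1.272 + 1.316 + 0.521 + 2.876 + 2.759 + 1.588 = 10.332
σ²_total = 10.332 + 2 × 6.877 = 24.086
α (item deleted) = (6/5)·(1 − 10.332/24.086) = 0.685

α = 0.685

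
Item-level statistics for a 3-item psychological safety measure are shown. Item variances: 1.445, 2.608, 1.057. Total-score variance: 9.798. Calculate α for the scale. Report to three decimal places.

ΣVar(i) = 1.445 + 2.608 + 1.057 = 5.110
α = (k/(k−1))·(1 − ΣVar(i)/σ²_T) = (3/2)·(1 − 5.110/9.798) = 0.718

α = 0.718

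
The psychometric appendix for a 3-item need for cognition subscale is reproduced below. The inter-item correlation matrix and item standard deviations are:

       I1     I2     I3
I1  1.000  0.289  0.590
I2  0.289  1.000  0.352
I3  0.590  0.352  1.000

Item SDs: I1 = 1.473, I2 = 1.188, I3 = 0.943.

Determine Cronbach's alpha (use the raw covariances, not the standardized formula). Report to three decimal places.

α = 0.652

Σσ²ᵢ = 1.473² + 1.188² + 0.943² = 4.4703
Covariances σ_ij = r_ij · s_i · s_j:
  σ(I1,I2) = 0.289 × 1.473 × 1.188 = 0.5057
  σ(I1,I3) = 0.590 × 1.473 × 0.943 = 0.8195
  σ(I2,I3) = 0.352 × 1.188 × 0.943 = 0.3943
σ²_T = Σσ²ᵢ + 2·Σσ_ij = 4.4703 + 2 × 1.7195 = 7.9093
α = (3/2)·(1 − 4.4703/7.9093) = 0.652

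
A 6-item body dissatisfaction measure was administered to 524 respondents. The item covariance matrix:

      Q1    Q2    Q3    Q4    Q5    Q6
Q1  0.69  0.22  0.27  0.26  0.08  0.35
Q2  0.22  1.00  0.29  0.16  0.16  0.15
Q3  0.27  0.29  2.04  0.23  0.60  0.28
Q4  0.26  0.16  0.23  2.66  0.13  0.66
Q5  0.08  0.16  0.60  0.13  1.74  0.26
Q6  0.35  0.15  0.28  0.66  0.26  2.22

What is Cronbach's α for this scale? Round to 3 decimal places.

α = 0.530

ΣVar(i) = 0.69 + 1.00 + 2.04 + 2.66 + 1.74 + 2.22 = 10.35
Sum of off-diagonal covariances = 4.10
σ²_total = 10.35 + 2 × 4.10 = 18.55
α = (k/(k−1))·(1 − ΣVar(i)/σ²_total) = (6/5)·(1 − 10.35/18.55) = 0.530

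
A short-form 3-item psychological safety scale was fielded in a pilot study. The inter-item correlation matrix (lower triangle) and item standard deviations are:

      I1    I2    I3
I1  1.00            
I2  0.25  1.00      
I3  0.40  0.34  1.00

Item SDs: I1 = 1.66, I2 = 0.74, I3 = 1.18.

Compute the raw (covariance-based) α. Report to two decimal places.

Σσ²ᵢ = 1.66² + 0.74² + 1.18² = 4.6956
Covariances σ_ij = r_ij · s_i · s_j:
  σ(I1,I2) = 0.25 × 1.66 × 0.74 = 0.3071
  σ(I1,I3) = 0.40 × 1.66 × 1.18 = 0.7835
  σ(I2,I3) = 0.34 × 0.74 × 1.18 = 0.2969
σ²_T = Σσ²ᵢ + 2·Σσ_ij = 4.6956 + 2 × 1.3875 = 7.4706
α = (3/2)·(1 − 4.6956/7.4706) = 0.56

α = 0.56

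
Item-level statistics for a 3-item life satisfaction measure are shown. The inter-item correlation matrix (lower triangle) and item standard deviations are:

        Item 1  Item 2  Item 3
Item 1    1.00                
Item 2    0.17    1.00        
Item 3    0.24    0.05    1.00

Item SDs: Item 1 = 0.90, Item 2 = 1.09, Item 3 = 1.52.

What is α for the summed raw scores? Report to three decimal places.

Σσ²ᵢ = 0.90² + 1.09² + 1.52² = 4.3085
Covariances σ_ij = r_ij · s_i · s_j:
  σ(Item 1,Item 2) = 0.17 × 0.90 × 1.09 = 0.1668
  σ(Item 1,Item 3) = 0.24 × 0.90 × 1.52 = 0.3283
  σ(Item 2,Item 3) = 0.05 × 1.09 × 1.52 = 0.0828
σ²_T = Σσ²ᵢ + 2·Σσ_ij = 4.3085 + 2 × 0.5779 = 5.4643
α = (3/2)·(1 − 4.3085/5.4643) = 0.317

α = 0.317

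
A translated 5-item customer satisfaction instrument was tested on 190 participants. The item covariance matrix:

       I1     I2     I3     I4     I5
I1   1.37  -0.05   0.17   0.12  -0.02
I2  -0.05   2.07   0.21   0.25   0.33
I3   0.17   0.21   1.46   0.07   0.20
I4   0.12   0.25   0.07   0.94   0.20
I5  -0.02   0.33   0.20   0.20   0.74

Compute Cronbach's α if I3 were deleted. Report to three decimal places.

Remaining items: I1, I2, I4, I5 (k = 4).
ΣVar(i) = 1.37 + 2.07 + 0.94 + 0.74 = 5.12
σ²_T = 5.12 + 2 × 0.83 = 6.78
α (item deleted) = (4/3)·(1 − 5.12/6.78) = 0.326

Cronbach's α = 0.326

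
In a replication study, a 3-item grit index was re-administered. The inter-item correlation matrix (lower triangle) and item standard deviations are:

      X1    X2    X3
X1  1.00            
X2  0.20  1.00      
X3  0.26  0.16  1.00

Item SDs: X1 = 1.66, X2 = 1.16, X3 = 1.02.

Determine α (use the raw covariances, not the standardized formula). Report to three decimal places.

α = 0.424

Σσ²ᵢ = 1.66² + 1.16² + 1.02² = 5.1416
Covariances σ_ij = r_ij · s_i · s_j:
  σ(X1,X2) = 0.20 × 1.66 × 1.16 = 0.3851
  σ(X1,X3) = 0.26 × 1.66 × 1.02 = 0.4402
  σ(X2,X3) = 0.16 × 1.16 × 1.02 = 0.1893
σ²_T = Σσ²ᵢ + 2·Σσ_ij = 5.1416 + 2 × 1.0146 = 7.1708
α = (3/2)·(1 − 5.1416/7.1708) = 0.424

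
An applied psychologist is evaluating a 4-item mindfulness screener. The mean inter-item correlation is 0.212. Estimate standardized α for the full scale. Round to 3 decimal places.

Standardized α = k·r̄ / (1 + (k−1)·r̄) = 4 × 0.212 / (1 + 3 × 0.212)
  = 0.8480 / 1.6360 = 0.518

α = 0.518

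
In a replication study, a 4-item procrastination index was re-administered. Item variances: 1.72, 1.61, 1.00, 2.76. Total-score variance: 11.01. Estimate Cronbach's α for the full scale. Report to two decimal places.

Cronbach's α = 0.47

Σσᵢ² = 1.72 + 1.61 + 1.00 + 2.76 = 7.09
α = (k/(k−1))·(1 − Σσᵢ²/total variance) = (4/3)·(1 − 7.09/11.01) = 0.47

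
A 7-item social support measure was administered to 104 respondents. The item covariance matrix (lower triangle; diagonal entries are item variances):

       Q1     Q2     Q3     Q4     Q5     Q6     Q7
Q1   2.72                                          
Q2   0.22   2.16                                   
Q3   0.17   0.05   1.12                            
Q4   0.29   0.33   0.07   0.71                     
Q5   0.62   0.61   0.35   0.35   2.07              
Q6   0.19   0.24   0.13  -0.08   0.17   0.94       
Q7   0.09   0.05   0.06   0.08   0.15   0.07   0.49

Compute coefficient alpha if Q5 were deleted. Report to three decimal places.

α = 0.390

Remaining items: Q1, Q2, Q3, Q4, Q6, Q7 (k = 6).
Σσᵢ² = 2.72 + 2.16 + 1.12 + 0.71 + 0.94 + 0.49 = 8.14
Var(T) = 8.14 + 2 × 1.96 = 12.06
α (item deleted) = (6/5)·(1 − 8.14/12.06) = 0.390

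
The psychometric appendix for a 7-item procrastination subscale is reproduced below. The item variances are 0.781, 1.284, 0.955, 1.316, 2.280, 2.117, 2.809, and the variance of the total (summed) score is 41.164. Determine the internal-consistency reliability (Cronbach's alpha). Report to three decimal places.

α = 0.840

ΣVar(i) = 0.781 + 1.284 + 0.955 + 1.316 + 2.280 + 2.117 + 2.809 = 11.542
α = (k/(k−1))·(1 − ΣVar(i)/σ²_T) = (7/6)·(1 − 11.542/41.164) = 0.840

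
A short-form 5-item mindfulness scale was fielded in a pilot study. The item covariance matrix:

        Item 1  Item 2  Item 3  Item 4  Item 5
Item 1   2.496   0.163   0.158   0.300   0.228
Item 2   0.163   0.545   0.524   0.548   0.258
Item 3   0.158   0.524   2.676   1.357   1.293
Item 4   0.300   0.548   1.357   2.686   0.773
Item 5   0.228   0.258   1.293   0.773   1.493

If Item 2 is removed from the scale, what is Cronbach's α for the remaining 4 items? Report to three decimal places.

α = 0.624

Remaining items: Item 1, Item 3, Item 4, Item 5 (k = 4).
Σσ²ᵢ = 2.496 + 2.676 + 2.686 + 1.493 = 9.351
σ²_T = 9.351 + 2 × 4.109 = 17.569
α (item deleted) = (4/3)·(1 − 9.351/17.569) = 0.624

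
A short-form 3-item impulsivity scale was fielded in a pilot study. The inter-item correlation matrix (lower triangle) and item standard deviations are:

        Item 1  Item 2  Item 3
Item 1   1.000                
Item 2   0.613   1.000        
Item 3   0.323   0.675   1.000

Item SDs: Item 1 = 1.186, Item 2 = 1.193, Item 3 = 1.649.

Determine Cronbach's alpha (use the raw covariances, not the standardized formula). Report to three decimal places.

α = 0.757

Σσ²ᵢ = 1.186² + 1.193² + 1.649² = 5.5490
Covariances σ_ij = r_ij · s_i · s_j:
  σ(Item 1,Item 2) = 0.613 × 1.186 × 1.193 = 0.8673
  σ(Item 1,Item 3) = 0.323 × 1.186 × 1.649 = 0.6317
  σ(Item 2,Item 3) = 0.675 × 1.193 × 1.649 = 1.3279
σ²_T = Σσ²ᵢ + 2·Σσ_ij = 5.5490 + 2 × 2.8269 = 11.2028
α = (3/2)·(1 − 5.5490/11.2028) = 0.757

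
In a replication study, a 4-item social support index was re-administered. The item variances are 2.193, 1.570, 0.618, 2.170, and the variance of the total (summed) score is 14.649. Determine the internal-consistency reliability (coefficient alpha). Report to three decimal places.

α = 0.737

Σσ²ᵢ = 2.193 + 1.570 + 0.618 + 2.170 = 6.551
α = (k/(k−1))·(1 − Σσ²ᵢ/Var(T)) = (4/3)·(1 − 6.551/14.649) = 0.737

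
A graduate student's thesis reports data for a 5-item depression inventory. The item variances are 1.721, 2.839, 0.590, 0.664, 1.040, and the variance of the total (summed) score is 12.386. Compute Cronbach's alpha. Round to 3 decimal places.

Σσ²ᵢ = 1.721 + 2.839 + 0.590 + 0.664 + 1.040 = 6.854
α = (k/(k−1))·(1 − Σσ²ᵢ/total variance) = (5/4)·(1 − 6.854/12.386) = 0.558

α = 0.558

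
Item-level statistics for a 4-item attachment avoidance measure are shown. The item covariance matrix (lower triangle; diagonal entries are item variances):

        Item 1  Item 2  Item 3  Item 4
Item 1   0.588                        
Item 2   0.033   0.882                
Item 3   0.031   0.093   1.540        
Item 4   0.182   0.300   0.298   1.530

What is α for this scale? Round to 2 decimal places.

α = 0.39

sum of item variances = 0.588 + 0.882 + 1.540 + 1.530 = 4.540
Σ_{i<j} σ_ij = 0.937
total variance = 4.540 + 2 × 0.937 = 6.414
α = (k/(k−1))·(1 − sum of item variances/total variance) = (4/3)·(1 − 4.540/6.414) = 0.39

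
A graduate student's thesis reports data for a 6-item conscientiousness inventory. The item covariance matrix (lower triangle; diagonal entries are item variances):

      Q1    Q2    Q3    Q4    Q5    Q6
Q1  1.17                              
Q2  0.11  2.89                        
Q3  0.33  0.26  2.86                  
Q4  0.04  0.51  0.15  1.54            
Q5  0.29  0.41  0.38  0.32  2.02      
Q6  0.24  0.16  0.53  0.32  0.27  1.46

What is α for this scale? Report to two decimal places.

α = 0.50

Σσᵢ² = 1.17 + 2.89 + 2.86 + 1.54 + 2.02 + 1.46 = 11.94
Σ_{i<j} σ_ij = 4.32
Var(T) = 11.94 + 2 × 4.32 = 20.58
α = (k/(k−1))·(1 − Σσᵢ²/Var(T)) = (6/5)·(1 − 11.94/20.58) = 0.50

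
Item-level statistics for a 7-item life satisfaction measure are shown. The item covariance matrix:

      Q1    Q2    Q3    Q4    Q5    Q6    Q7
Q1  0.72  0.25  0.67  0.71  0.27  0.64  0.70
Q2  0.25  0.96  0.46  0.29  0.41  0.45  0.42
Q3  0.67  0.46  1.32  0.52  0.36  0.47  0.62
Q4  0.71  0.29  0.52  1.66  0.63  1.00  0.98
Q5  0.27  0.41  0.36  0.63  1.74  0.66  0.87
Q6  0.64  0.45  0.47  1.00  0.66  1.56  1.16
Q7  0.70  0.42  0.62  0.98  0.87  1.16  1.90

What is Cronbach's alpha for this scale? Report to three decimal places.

Σσᵢ² = 0.72 + 0.96 + 1.32 + 1.66 + 1.74 + 1.56 + 1.90 = 9.86
Sum of off-diagonal covariances = 12.54
σ²_total = 9.86 + 2 × 12.54 = 34.94
α = (k/(k−1))·(1 − Σσᵢ²/σ²_total) = (7/6)·(1 − 9.86/34.94) = 0.837

Cronbach's alpha = 0.837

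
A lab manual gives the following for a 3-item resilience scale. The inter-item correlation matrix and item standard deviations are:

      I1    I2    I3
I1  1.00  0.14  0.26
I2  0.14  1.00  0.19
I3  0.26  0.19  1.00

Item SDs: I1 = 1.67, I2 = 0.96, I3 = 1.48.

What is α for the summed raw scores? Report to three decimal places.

α = 0.417

Σσ²ᵢ = 1.67² + 0.96² + 1.48² = 5.9009
Covariances σ_ij = r_ij · s_i · s_j:
  σ(I1,I2) = 0.14 × 1.67 × 0.96 = 0.2244
  σ(I1,I3) = 0.26 × 1.67 × 1.48 = 0.6426
  σ(I2,I3) = 0.19 × 0.96 × 1.48 = 0.2700
σ²_T = Σσ²ᵢ + 2·Σσ_ij = 5.9009 + 2 × 1.1370 = 8.1749
α = (3/2)·(1 − 5.9009/8.1749) = 0.417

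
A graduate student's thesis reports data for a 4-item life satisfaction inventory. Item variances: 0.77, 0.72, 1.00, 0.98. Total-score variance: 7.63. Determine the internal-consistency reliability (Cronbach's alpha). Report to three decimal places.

α = 0.727

sum of item variances = 0.77 + 0.72 + 1.00 + 0.98 = 3.47
α = (k/(k−1))·(1 − sum of item variances/Var(T)) = (4/3)·(1 − 3.47/7.63) = 0.727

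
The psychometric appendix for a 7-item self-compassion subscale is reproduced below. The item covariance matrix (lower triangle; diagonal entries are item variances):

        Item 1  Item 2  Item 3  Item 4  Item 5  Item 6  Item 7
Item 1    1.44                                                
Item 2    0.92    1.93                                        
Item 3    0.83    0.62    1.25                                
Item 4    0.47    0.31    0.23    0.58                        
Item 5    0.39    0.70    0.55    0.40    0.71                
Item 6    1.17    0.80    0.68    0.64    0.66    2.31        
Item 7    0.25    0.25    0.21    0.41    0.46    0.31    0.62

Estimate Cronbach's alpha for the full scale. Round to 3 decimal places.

sum of item variances = 1.44 + 1.93 + 1.25 + 0.58 + 0.71 + 2.31 + 0.62 = 8.84
Sum of off-diagonal covariances = 11.26
σ²_total = 8.84 + 2 × 11.26 = 31.36
α = (k/(k−1))·(1 − sum of item variances/σ²_total) = (7/6)·(1 − 8.84/31.36) = 0.838

Cronbach's alpha = 0.838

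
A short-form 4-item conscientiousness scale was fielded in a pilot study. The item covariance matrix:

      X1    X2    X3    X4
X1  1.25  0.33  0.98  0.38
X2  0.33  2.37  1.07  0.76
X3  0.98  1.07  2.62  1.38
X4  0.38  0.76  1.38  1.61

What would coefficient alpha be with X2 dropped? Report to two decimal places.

coefficient alpha = 0.75

Remaining items: X1, X3, X4 (k = 3).
Σσ²ᵢ = 1.25 + 2.62 + 1.61 = 5.48
σ²_total = 5.48 + 2 × 2.74 = 10.96
α (item deleted) = (3/2)·(1 − 5.48/10.96) = 0.75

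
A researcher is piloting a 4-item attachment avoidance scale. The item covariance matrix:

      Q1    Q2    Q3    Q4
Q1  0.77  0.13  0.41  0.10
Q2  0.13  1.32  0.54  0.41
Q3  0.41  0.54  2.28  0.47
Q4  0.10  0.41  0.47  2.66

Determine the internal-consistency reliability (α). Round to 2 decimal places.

α = 0.49

ΣVar(i) = 0.77 + 1.32 + 2.28 + 2.66 = 7.03
Sum of the distinct covariances = 2.06
Var(T) = 7.03 + 2 × 2.06 = 11.15
α = (k/(k−1))·(1 − ΣVar(i)/Var(T)) = (4/3)·(1 − 7.03/11.15) = 0.49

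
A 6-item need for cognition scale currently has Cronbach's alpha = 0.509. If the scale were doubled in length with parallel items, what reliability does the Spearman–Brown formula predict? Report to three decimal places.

Length factor m = 2
α' = m·α / (1 + (m−1)·α)
   = 2 × 0.509 / (1 + (2 − 1) × 0.509)
   = 1.0180 / 1.5090 = 0.675

predicted reliability = 0.675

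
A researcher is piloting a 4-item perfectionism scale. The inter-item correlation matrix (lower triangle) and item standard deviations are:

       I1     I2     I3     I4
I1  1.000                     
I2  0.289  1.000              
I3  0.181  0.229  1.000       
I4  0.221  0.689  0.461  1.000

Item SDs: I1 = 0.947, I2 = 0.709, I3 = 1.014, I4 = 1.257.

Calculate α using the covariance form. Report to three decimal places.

Σσ²ᵢ = 0.947² + 0.709² + 1.014² + 1.257² = 4.0077
Covariances σ_ij = r_ij · s_i · s_j:
  σ(I1,I2) = 0.289 × 0.947 × 0.709 = 0.1940
  σ(I1,I3) = 0.181 × 0.947 × 1.014 = 0.1738
  σ(I1,I4) = 0.221 × 0.947 × 1.257 = 0.2631
  σ(I2,I3) = 0.229 × 0.709 × 1.014 = 0.1646
  σ(I2,I4) = 0.689 × 0.709 × 1.257 = 0.6140
  σ(I3,I4) = 0.461 × 1.014 × 1.257 = 0.5876
σ²_T = Σσ²ᵢ + 2·Σσ_ij = 4.0077 + 2 × 1.9971 = 8.0019
α = (4/3)·(1 − 4.0077/8.0019) = 0.666

α = 0.666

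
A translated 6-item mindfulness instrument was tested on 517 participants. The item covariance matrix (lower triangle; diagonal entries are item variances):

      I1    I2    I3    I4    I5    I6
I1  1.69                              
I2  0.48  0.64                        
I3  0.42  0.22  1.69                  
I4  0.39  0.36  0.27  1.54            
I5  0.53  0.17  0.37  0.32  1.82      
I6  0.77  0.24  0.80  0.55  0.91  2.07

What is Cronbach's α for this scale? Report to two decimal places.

Cronbach's α = 0.71

Σσ²ᵢ = 1.69 + 0.64 + 1.69 + 1.54 + 1.82 + 2.07 = 9.45
Σ_{i<j} σ_ij = 6.80
σ²_total = 9.45 + 2 × 6.80 = 23.05
α = (k/(k−1))·(1 − Σσ²ᵢ/σ²_total) = (6/5)·(1 − 9.45/23.05) = 0.71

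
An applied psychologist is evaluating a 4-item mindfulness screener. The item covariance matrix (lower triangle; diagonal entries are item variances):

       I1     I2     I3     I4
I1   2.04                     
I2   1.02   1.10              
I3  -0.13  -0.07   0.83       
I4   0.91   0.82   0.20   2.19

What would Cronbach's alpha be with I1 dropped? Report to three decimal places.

Remaining items: I2, I3, I4 (k = 3).
Σσᵢ² = 1.10 + 0.83 + 2.19 = 4.12
Var(T) = 4.12 + 2 × 0.95 = 6.02
α (item deleted) = (3/2)·(1 − 4.12/6.02) = 0.473

Cronbach's alpha = 0.473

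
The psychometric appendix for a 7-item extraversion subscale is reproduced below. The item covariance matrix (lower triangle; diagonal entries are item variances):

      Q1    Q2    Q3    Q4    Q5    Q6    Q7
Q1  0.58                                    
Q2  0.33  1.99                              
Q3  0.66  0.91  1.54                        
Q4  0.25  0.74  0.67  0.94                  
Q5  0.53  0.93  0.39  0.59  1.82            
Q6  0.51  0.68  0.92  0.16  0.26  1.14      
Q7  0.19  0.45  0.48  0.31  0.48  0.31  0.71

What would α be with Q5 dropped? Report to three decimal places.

α = 0.824

Remaining items: Q1, Q2, Q3, Q4, Q6, Q7 (k = 6).
ΣVar(i) = 0.58 + 1.99 + 1.54 + 0.94 + 1.14 + 0.71 = 6.90
σ²_total = 6.90 + 2 × 7.57 = 22.04
α (item deleted) = (6/5)·(1 − 6.90/22.04) = 0.824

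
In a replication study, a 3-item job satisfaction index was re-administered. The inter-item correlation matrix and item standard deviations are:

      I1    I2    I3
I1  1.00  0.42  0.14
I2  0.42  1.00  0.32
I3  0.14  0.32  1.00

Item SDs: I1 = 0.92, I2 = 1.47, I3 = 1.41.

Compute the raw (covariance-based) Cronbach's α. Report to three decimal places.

Σσ²ᵢ = 0.92² + 1.47² + 1.41² = 4.9954
Covariances σ_ij = r_ij · s_i · s_j:
  σ(I1,I2) = 0.42 × 0.92 × 1.47 = 0.5680
  σ(I1,I3) = 0.14 × 0.92 × 1.41 = 0.1816
  σ(I2,I3) = 0.32 × 1.47 × 1.41 = 0.6633
σ²_T = Σσ²ᵢ + 2·Σσ_ij = 4.9954 + 2 × 1.4129 = 7.8212
α = (3/2)·(1 − 4.9954/7.8212) = 0.542

α = 0.542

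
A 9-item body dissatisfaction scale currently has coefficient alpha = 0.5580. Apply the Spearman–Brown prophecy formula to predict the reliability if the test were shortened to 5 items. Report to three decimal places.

Length factor m = 5/9 = 0.5556
α' = m·α / (1 − (1−m)·α)
   = 5/9 × 0.5580 / (1 − (1 − 5/9) × 0.5580)
   = 0.3100 / 0.7520 = 0.412

predicted reliability = 0.412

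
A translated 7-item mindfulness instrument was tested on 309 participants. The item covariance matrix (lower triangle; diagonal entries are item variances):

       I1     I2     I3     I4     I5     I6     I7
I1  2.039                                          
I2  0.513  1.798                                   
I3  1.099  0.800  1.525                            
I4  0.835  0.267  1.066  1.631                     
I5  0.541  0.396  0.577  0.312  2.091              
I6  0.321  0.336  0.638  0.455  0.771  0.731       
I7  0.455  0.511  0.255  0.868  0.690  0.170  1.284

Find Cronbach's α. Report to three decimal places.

Σσᵢ² = 2.039 + 1.798 + 1.525 + 1.631 + 2.091 + 0.731 + 1.284 = 11.099
Σ_{i<j} σ_ij = 11.876
σ²_T = 11.099 + 2 × 11.876 = 34.851
α = (k/(k−1))·(1 − Σσᵢ²/σ²_T) = (7/6)·(1 − 11.099/34.851) = 0.795

Cronbach's α = 0.795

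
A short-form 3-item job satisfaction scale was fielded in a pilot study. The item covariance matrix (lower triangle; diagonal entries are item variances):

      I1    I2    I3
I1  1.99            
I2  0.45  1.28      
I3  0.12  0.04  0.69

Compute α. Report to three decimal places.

ΣVar(i) = 1.99 + 1.28 + 0.69 = 3.96
Sum of off-diagonal covariances = 0.61
σ²_T = 3.96 + 2 × 0.61 = 5.18
α = (k/(k−1))·(1 − ΣVar(i)/σ²_T) = (3/2)·(1 − 3.96/5.18) = 0.353

α = 0.353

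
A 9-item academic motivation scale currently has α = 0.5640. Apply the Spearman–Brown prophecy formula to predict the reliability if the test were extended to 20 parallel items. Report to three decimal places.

predicted reliability = 0.742

Length factor m = 20/9 = 2.2222
α' = m·α / (1 + (m−1)·α)
   = 20/9 × 0.5640 / (1 + (20/9 − 1) × 0.5640)
   = 1.2533 / 1.6893 = 0.742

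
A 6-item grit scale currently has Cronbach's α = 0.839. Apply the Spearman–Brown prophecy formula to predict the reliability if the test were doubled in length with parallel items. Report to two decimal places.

Length factor m = 2
α' = m·α / (1 + (m−1)·α)
   = 2 × 0.839 / (1 + (2 − 1) × 0.839)
   = 1.6780 / 1.8390 = 0.91

predicted reliability = 0.91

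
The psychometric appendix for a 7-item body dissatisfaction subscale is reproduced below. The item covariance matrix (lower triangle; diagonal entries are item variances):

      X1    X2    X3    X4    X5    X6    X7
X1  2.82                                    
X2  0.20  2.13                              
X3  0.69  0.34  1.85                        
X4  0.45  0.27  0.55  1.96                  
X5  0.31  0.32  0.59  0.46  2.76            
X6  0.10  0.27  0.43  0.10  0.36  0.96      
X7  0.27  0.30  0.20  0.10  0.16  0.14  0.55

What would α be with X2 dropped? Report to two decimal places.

α = 0.57

Remaining items: X1, X3, X4, X5, X6, X7 (k = 6).
ΣVar(i) = 2.82 + 1.85 + 1.96 + 2.76 + 0.96 + 0.55 = 10.90
σ²_T = 10.90 + 2 × 4.91 = 20.72
α (item deleted) = (6/5)·(1 − 10.90/20.72) = 0.57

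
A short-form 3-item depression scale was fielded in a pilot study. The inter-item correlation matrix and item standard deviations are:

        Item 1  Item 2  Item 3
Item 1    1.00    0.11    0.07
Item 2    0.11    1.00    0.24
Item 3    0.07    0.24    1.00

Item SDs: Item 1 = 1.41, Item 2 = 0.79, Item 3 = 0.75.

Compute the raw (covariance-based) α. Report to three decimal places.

α = 0.264

Σσ²ᵢ = 1.41² + 0.79² + 0.75² = 3.1747
Covariances σ_ij = r_ij · s_i · s_j:
  σ(Item 1,Item 2) = 0.11 × 1.41 × 0.79 = 0.1225
  σ(Item 1,Item 3) = 0.07 × 1.41 × 0.75 = 0.0740
  σ(Item 2,Item 3) = 0.24 × 0.79 × 0.75 = 0.1422
σ²_T = Σσ²ᵢ + 2·Σσ_ij = 3.1747 + 2 × 0.3387 = 3.8521
α = (3/2)·(1 − 3.1747/3.8521) = 0.264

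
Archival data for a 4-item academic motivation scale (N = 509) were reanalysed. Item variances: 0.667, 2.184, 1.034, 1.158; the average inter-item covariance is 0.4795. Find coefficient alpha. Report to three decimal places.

sum of item variances = 0.667 + 2.184 + 1.034 + 1.158 = 5.043
Sum of the 6 distinct covariances = 6 × 0.4795 = 2.8770
σ²_T = sum of item variances + 2·Σcov = 5.043 + 2 × 2.8770 = 10.7970
α = (4/3)·(1 − 5.043/10.7970) = 0.711

α = 0.711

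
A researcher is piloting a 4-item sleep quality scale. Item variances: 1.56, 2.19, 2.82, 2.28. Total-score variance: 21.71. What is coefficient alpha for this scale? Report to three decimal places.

coefficient alpha = 0.790

sum of item variances = 1.56 + 2.19 + 2.82 + 2.28 = 8.85
α = (k/(k−1))·(1 − sum of item variances/Var(T)) = (4/3)·(1 − 8.85/21.71) = 0.790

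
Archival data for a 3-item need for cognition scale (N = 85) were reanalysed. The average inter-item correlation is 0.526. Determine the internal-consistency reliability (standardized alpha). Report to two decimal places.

standardized alpha = 0.77

Standardized α = k·r̄ / (1 + (k−1)·r̄) = 3 × 0.526 / (1 + 2 × 0.526)
  = 1.5780 / 2.0520 = 0.77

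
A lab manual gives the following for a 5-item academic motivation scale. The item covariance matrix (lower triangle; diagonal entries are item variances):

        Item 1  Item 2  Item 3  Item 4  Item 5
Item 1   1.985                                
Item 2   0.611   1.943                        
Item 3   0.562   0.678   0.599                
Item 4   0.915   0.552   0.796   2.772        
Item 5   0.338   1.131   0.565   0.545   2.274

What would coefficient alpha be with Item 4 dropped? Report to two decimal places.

Remaining items: Item 1, Item 2, Item 3, Item 5 (k = 4).
sum of item variances = 1.985 + 1.943 + 0.599 + 2.274 = 6.801
total variance = 6.801 + 2 × 3.885 = 14.571
α (item deleted) = (4/3)·(1 − 6.801/14.571) = 0.71

coefficient alpha = 0.71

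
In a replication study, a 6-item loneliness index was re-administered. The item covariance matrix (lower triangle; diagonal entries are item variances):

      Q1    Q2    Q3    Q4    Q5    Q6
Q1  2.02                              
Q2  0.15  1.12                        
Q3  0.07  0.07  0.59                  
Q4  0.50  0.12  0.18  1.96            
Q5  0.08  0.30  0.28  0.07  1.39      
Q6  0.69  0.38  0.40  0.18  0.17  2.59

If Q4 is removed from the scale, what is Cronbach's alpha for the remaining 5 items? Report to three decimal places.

Remaining items: Q1, Q2, Q3, Q5, Q6 (k = 5).
Σσᵢ² = 2.02 + 1.12 + 0.59 + 1.39 + 2.59 = 7.71
total variance = 7.71 + 2 × 2.59 = 12.89
α (item deleted) = (5/4)·(1 − 7.71/12.89) = 0.502

Cronbach's alpha = 0.502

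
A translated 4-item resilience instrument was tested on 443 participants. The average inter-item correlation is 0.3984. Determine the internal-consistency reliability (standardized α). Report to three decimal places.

standardized α = 0.726

Standardized α = k·r̄ / (1 + (k−1)·r̄) = 4 × 0.3984 / (1 + 3 × 0.3984)
  = 1.5936 / 2.1952 = 0.726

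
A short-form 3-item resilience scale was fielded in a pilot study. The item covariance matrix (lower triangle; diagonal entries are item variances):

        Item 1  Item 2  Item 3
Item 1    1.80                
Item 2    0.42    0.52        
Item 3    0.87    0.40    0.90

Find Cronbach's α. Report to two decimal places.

Σσ²ᵢ = 1.80 + 0.52 + 0.90 = 3.22
Sum of off-diagonal covariances = 1.69
total variance = 3.22 + 2 × 1.69 = 6.60
α = (k/(k−1))·(1 − Σσ²ᵢ/total variance) = (3/2)·(1 − 3.22/6.60) = 0.77

Cronbach's α = 0.77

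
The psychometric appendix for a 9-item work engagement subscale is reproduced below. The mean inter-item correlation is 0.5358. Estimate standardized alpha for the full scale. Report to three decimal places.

standardized alpha = 0.912

Standardized α = k·r̄ / (1 + (k−1)·r̄) = 9 × 0.5358 / (1 + 8 × 0.5358)
  = 4.8222 / 5.2864 = 0.912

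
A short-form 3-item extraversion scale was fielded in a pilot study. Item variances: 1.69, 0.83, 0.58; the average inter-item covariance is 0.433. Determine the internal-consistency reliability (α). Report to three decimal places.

α = 0.684

Σσᵢ² = 1.69 + 0.83 + 0.58 = 3.10
Sum of the 3 distinct covariances = 3 × 0.433 = 1.299
total variance = Σσᵢ² + 2·Σcov = 3.10 + 2 × 1.299 = 5.698
α = (3/2)·(1 − 3.10/5.698) = 0.684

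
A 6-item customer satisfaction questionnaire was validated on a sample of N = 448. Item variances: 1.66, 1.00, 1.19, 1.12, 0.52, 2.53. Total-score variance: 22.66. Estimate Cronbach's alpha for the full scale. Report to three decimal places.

ΣVar(i) = 1.66 + 1.00 + 1.19 + 1.12 + 0.52 + 2.53 = 8.02
α = (k/(k−1))·(1 − ΣVar(i)/σ²_T) = (6/5)·(1 − 8.02/22.66) = 0.775

α = 0.775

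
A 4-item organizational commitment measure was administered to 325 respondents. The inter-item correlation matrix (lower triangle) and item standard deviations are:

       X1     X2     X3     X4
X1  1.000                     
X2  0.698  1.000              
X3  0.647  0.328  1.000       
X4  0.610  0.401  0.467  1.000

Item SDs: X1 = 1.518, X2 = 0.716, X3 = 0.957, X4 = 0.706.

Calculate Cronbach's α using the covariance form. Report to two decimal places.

Cronbach's α = 0.79

Σσ²ᵢ = 1.518² + 0.716² + 0.957² + 0.706² = 4.2313
Covariances σ_ij = r_ij · s_i · s_j:
  σ(X1,X2) = 0.698 × 1.518 × 0.716 = 0.7586
  σ(X1,X3) = 0.647 × 1.518 × 0.957 = 0.9399
  σ(X1,X4) = 0.610 × 1.518 × 0.706 = 0.6537
  σ(X2,X3) = 0.328 × 0.716 × 0.957 = 0.2247
  σ(X2,X4) = 0.401 × 0.716 × 0.706 = 0.2027
  σ(X3,X4) = 0.467 × 0.957 × 0.706 = 0.3155
σ²_T = Σσ²ᵢ + 2·Σσ_ij = 4.2313 + 2 × 3.0951 = 10.4215
α = (4/3)·(1 − 4.2313/10.4215) = 0.79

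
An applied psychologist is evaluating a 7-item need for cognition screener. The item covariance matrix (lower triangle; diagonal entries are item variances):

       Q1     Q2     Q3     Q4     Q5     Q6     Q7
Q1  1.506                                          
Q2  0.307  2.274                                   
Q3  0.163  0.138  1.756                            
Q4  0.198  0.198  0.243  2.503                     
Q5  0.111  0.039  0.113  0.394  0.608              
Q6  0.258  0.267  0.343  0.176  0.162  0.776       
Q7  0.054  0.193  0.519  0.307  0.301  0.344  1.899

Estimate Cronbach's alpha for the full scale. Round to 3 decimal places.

Σσ²ᵢ = 1.506 + 2.274 + 1.756 + 2.503 + 0.608 + 0.776 + 1.899 = 11.322
Σ_{i<j} σ_ij = 4.828
σ²_total = 11.322 + 2 × 4.828 = 20.978
α = (k/(k−1))·(1 − Σσ²ᵢ/σ²_total) = (7/6)·(1 − 11.322/20.978) = 0.537

α = 0.537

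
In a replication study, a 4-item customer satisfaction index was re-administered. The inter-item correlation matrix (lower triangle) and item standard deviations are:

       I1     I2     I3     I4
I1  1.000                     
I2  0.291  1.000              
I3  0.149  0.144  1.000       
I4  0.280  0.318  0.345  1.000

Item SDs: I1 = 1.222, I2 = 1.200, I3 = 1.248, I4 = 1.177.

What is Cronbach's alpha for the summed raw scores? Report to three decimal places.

Cronbach's alpha = 0.575

Σσ²ᵢ = 1.222² + 1.200² + 1.248² + 1.177² = 5.8761
Covariances σ_ij = r_ij · s_i · s_j:
  σ(I1,I2) = 0.291 × 1.222 × 1.200 = 0.4267
  σ(I1,I3) = 0.149 × 1.222 × 1.248 = 0.2272
  σ(I1,I4) = 0.280 × 1.222 × 1.177 = 0.4027
  σ(I2,I3) = 0.144 × 1.200 × 1.248 = 0.2157
  σ(I2,I4) = 0.318 × 1.200 × 1.177 = 0.4491
  σ(I3,I4) = 0.345 × 1.248 × 1.177 = 0.5068
σ²_T = Σσ²ᵢ + 2·Σσ_ij = 5.8761 + 2 × 2.2282 = 10.3325
α = (4/3)·(1 − 5.8761/10.3325) = 0.575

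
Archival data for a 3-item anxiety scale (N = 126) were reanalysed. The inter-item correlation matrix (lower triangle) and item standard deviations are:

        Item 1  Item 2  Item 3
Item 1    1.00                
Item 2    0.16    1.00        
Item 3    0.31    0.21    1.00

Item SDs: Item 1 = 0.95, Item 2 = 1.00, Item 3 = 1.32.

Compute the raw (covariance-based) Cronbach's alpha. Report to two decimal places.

α = 0.46

Σσ²ᵢ = 0.95² + 1.00² + 1.32² = 3.6449
Covariances σ_ij = r_ij · s_i · s_j:
  σ(Item 1,Item 2) = 0.16 × 0.95 × 1.00 = 0.1520
  σ(Item 1,Item 3) = 0.31 × 0.95 × 1.32 = 0.3887
  σ(Item 2,Item 3) = 0.21 × 1.00 × 1.32 = 0.2772
σ²_T = Σσ²ᵢ + 2·Σσ_ij = 3.6449 + 2 × 0.8179 = 5.2807
α = (3/2)·(1 − 3.6449/5.2807) = 0.46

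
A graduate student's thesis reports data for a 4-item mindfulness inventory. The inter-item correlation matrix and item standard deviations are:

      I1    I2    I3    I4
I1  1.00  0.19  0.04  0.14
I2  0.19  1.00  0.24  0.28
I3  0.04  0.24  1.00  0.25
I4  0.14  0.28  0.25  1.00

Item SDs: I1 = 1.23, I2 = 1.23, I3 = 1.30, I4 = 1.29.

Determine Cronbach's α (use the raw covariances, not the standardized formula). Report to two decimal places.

Σσ²ᵢ = 1.23² + 1.23² + 1.30² + 1.29² = 6.3799
Covariances σ_ij = r_ij · s_i · s_j:
  σ(I1,I2) = 0.19 × 1.23 × 1.23 = 0.2875
  σ(I1,I3) = 0.04 × 1.23 × 1.30 = 0.0640
  σ(I1,I4) = 0.14 × 1.23 × 1.29 = 0.2221
  σ(I2,I3) = 0.24 × 1.23 × 1.30 = 0.3838
  σ(I2,I4) = 0.28 × 1.23 × 1.29 = 0.4443
  σ(I3,I4) = 0.25 × 1.30 × 1.29 = 0.4193
σ²_T = Σσ²ᵢ + 2·Σσ_ij = 6.3799 + 2 × 1.8210 = 10.0219
α = (4/3)·(1 − 6.3799/10.0219) = 0.48

α = 0.48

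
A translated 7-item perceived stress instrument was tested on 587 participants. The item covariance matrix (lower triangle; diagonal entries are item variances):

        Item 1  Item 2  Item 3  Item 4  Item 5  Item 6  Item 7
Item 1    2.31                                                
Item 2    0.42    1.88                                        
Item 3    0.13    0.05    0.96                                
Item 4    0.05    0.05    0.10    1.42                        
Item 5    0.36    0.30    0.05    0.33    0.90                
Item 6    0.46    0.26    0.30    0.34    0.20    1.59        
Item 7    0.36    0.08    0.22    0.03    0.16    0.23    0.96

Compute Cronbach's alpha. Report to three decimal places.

α = 0.551

Σσ²ᵢ = 2.31 + 1.88 + 0.96 + 1.42 + 0.90 + 1.59 + 0.96 = 10.02
Σ_{i<j} σ_ij = 4.48
Var(T) = 10.02 + 2 × 4.48 = 18.98
α = (k/(k−1))·(1 − Σσ²ᵢ/Var(T)) = (7/6)·(1 − 10.02/18.98) = 0.551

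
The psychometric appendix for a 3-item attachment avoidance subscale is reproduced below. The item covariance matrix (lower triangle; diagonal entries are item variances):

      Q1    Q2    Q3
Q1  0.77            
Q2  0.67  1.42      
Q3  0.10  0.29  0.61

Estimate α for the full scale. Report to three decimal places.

α = 0.646

sum of item variances = 0.77 + 1.42 + 0.61 = 2.80
Sum of the distinct covariances = 1.06
σ²_T = 2.80 + 2 × 1.06 = 4.92
α = (k/(k−1))·(1 − sum of item variances/σ²_T) = (3/2)·(1 − 2.80/4.92) = 0.646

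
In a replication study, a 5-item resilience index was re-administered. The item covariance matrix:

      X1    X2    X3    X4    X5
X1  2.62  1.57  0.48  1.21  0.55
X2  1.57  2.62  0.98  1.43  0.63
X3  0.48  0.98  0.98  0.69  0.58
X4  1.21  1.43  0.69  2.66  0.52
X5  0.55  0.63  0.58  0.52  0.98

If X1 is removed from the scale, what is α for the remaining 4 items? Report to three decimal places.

Remaining items: X2, X3, X4, X5 (k = 4).
sum of item variances = 2.62 + 0.98 + 2.66 + 0.98 = 7.24
total variance = 7.24 + 2 × 4.83 = 16.90
α (item deleted) = (4/3)·(1 − 7.24/16.90) = 0.762

α = 0.762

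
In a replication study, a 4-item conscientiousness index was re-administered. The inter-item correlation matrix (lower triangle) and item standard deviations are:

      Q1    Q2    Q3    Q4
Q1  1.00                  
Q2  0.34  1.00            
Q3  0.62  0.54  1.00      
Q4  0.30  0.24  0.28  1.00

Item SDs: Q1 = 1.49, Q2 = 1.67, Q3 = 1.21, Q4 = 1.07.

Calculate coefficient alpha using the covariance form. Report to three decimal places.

coefficient alpha = 0.709

Σσ²ᵢ = 1.49² + 1.67² + 1.21² + 1.07² = 7.6180
Covariances σ_ij = r_ij · s_i · s_j:
  σ(Q1,Q2) = 0.34 × 1.49 × 1.67 = 0.8460
  σ(Q1,Q3) = 0.62 × 1.49 × 1.21 = 1.1178
  σ(Q1,Q4) = 0.30 × 1.49 × 1.07 = 0.4783
  σ(Q2,Q3) = 0.54 × 1.67 × 1.21 = 1.0912
  σ(Q2,Q4) = 0.24 × 1.67 × 1.07 = 0.4289
  σ(Q3,Q4) = 0.28 × 1.21 × 1.07 = 0.3625
σ²_T = Σσ²ᵢ + 2·Σσ_ij = 7.6180 + 2 × 4.3247 = 16.2674
α = (4/3)·(1 − 7.6180/16.2674) = 0.709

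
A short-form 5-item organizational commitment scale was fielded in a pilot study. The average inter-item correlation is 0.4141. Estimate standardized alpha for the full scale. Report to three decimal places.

Standardized α = k·r̄ / (1 + (k−1)·r̄) = 5 × 0.4141 / (1 + 4 × 0.4141)
  = 2.0705 / 2.6564 = 0.779

standardized alpha = 0.779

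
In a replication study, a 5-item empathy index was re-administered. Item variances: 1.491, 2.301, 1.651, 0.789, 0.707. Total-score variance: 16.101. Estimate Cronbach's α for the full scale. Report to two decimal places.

Cronbach's α = 0.71

Σσ²ᵢ = 1.491 + 2.301 + 1.651 + 0.789 + 0.707 = 6.939
α = (k/(k−1))·(1 − Σσ²ᵢ/total variance) = (5/4)·(1 − 6.939/16.101) = 0.71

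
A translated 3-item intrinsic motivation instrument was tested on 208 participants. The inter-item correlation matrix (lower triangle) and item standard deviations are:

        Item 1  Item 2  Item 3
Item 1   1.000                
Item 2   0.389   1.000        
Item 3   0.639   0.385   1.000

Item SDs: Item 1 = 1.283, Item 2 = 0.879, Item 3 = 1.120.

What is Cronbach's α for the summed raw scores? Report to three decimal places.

α = 0.729

Σσ²ᵢ = 1.283² + 0.879² + 1.120² = 3.6731
Covariances σ_ij = r_ij · s_i · s_j:
  σ(Item 1,Item 2) = 0.389 × 1.283 × 0.879 = 0.4387
  σ(Item 1,Item 3) = 0.639 × 1.283 × 1.120 = 0.9182
  σ(Item 2,Item 3) = 0.385 × 0.879 × 1.120 = 0.3790
σ²_T = Σσ²ᵢ + 2·Σσ_ij = 3.6731 + 2 × 1.7359 = 7.1449
α = (3/2)·(1 − 3.6731/7.1449) = 0.729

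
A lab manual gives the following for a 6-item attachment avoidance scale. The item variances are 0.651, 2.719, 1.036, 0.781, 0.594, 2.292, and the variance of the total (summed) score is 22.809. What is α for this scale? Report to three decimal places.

α = 0.775

Σσ²ᵢ = 0.651 + 2.719 + 1.036 + 0.781 + 0.594 + 2.292 = 8.073
α = (k/(k−1))·(1 − Σσ²ᵢ/σ²_T) = (6/5)·(1 − 8.073/22.809) = 0.775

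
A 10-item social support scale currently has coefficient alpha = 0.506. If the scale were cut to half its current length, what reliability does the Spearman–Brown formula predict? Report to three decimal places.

Length factor m = 1/2
α' = m·α / (1 − (1−m)·α)
   = 1/2 × 0.506 / (1 − (1 − 1/2) × 0.506)
   = 0.2530 / 0.7470 = 0.339

predicted reliability = 0.339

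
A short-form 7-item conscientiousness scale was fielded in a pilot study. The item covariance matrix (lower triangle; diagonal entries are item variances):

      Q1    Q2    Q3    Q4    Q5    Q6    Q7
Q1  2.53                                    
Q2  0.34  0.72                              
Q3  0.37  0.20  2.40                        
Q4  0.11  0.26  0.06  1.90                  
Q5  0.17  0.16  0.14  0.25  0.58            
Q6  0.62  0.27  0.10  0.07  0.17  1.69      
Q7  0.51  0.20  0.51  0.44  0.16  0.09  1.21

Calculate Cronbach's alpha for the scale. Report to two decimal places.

α = 0.57

sum of item variances = 2.53 + 0.72 + 2.40 + 1.90 + 0.58 + 1.69 + 1.21 = 11.03
Sum of off-diagonal covariances = 5.20
total variance = 11.03 + 2 × 5.20 = 21.43
α = (k/(k−1))·(1 − sum of item variances/total variance) = (7/6)·(1 − 11.03/21.43) = 0.57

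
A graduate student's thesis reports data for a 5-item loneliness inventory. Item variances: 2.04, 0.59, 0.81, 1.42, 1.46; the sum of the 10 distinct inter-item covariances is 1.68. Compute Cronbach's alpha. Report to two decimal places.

α = 0.43

Σσᵢ² = 2.04 + 0.59 + 0.81 + 1.42 + 1.46 = 6.32
Sum of distinct covariances = 1.68
σ²_total = Σσᵢ² + 2·Σcov = 6.32 + 2 × 1.68 = 9.68
α = (5/4)·(1 − 6.32/9.68) = 0.43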